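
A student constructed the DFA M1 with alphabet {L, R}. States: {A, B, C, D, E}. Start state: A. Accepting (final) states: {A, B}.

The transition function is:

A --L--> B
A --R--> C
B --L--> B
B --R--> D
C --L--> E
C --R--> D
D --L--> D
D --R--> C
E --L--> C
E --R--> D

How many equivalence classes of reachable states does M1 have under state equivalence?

All states are reachable from the start state.
P0 = {A,B} | {C,D,E}.
Stable partition: {A,B} | {C,D,E} — 2 equivalence classes.

2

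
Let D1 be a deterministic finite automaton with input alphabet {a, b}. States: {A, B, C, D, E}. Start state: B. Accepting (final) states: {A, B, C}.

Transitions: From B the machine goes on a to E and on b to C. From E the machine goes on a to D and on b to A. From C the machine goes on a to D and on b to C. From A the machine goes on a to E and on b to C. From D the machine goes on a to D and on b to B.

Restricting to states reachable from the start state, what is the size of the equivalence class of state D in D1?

All states are reachable from the start state.
P0 = {A,B,C} | {D,E}.
The partition is now stable with 2 blocks: {A,B,C} | {D,E}.
The equivalence class containing D is {D,E}, of size 2.

2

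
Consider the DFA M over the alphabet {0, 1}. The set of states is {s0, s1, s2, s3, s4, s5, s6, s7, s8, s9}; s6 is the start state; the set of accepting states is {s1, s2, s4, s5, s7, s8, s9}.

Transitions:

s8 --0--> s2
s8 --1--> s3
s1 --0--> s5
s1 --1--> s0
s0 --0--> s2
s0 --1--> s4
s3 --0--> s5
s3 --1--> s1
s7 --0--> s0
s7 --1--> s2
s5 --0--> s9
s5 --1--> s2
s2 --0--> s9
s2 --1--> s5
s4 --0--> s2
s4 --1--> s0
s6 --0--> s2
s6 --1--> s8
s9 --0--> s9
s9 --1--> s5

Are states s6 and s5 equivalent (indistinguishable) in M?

States {s7} cannot be reached from the start state, so discard them.
Initial partition by acceptance: {s1,s2,s4,s5,s8,s9} | {s0,s3,s6}.
Split {s1,s2,s4,s5,s8,s9} by δ(·,1) → {s1,s4,s8} and {s2,s5,s9}.
The partition is now stable with 3 blocks: {s1,s4,s8} | {s0,s3,s6} | {s2,s5,s9}.
s6 and s5 end up in different blocks, so they are distinguishable. For instance, the string 'ε' is accepted from only s5.

No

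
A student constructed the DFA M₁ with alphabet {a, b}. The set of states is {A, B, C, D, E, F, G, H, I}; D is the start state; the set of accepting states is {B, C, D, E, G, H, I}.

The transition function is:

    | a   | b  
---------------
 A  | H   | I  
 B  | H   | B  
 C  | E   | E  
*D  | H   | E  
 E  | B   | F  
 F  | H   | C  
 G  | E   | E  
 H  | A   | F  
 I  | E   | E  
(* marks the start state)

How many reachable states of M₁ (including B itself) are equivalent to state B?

States {G} cannot be reached from the start state, so discard them.
Initial partition by acceptance: {B,C,D,E,H,I} | {A,F}.
On input a, block {B,C,D,E,H,I} splits into {B,C,D,E,I} and {H}.
Refine {B,C,D,E,I} on symbol a: members go to different blocks, giving {C,E,I} and {B,D}.
Refine {C,E,I} on symbol a: members go to different blocks, giving {C,I} and {E}.
Split {B,D} by δ(·,b) → {B} and {D}.
Stable partition: {C,I} | {A,F} | {H} | {B} | {E} | {D} — 6 equivalence classes.
State B belongs to the block {B}, which has 1 states.

1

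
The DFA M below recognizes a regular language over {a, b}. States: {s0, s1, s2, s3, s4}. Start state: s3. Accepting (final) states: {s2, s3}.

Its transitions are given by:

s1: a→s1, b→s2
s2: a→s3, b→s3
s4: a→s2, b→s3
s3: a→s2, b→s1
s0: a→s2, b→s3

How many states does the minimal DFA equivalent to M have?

Reachable states from the start: {s1,s2,s3}. Unreachable: {s0,s4} — drop them.
Start with accepting vs non-accepting: {s2,s3} | {s1}.
Split {s2,s3} by δ(·,b) → {s2} and {s3}.
No further refinement is possible. Final partition (3 blocks): {s2} | {s1} | {s3}.

3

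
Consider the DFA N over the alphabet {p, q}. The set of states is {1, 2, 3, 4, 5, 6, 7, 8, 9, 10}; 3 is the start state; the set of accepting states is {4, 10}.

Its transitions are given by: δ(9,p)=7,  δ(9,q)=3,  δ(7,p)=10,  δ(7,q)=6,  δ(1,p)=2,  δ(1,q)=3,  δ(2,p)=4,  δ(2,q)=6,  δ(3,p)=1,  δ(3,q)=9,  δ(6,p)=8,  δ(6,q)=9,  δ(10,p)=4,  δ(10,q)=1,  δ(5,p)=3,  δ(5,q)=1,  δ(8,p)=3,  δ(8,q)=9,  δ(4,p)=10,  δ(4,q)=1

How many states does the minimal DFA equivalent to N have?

6

First remove the unreachable states {5}; 9 states remain.
P0 = {4,10} | {1,2,3,6,7,8,9}.
Refine {1,2,3,6,7,8,9} on symbol p: members go to different blocks, giving {1,3,6,8,9} and {2,7}.
Refine {1,3,6,8,9} on symbol p: members go to different blocks, giving {3,6,8} and {1,9}.
Refine {3,6,8} on symbol p: members go to different blocks, giving {6,8} and {3}.
Refine {6,8} on symbol p: members go to different blocks, giving {6} and {8}.
Stable partition: {4,10} | {6} | {2,7} | {1,9} | {3} | {8} — 6 equivalence classes.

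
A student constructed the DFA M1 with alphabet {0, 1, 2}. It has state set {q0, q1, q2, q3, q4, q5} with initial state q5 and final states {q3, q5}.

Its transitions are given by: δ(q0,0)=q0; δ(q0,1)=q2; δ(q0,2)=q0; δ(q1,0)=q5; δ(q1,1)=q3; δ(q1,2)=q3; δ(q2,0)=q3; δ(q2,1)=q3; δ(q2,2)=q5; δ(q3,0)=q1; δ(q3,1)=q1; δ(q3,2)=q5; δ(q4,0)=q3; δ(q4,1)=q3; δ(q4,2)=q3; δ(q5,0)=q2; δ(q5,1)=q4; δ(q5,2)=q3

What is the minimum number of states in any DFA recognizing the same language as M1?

States {q0} cannot be reached from the start state, so discard them.
Initial partition by acceptance: {q3,q5} | {q1,q2,q4}.
The partition is now stable with 2 blocks: {q3,q5} | {q1,q2,q4}.

2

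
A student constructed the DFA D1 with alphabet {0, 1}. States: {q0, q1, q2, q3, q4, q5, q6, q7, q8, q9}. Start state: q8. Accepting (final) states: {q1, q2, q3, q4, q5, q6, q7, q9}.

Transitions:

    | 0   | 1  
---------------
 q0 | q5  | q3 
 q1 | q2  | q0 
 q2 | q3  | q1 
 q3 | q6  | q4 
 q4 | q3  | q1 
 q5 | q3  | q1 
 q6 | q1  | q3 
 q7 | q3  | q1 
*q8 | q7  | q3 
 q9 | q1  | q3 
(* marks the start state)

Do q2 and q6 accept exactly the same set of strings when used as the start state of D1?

No

Reachable states from the start: {q0,q1,q2,q3,q4,q5,q6,q7,q8}. Unreachable: {q9} — drop them.
Initial partition by acceptance: {q1,q2,q3,q4,q5,q6,q7} | {q0,q8}.
On input 1, block {q1,q2,q3,q4,q5,q6,q7} splits into {q2,q3,q4,q5,q6,q7} and {q1}.
Split {q2,q3,q4,q5,q6,q7} by δ(·,0) → {q2,q3,q4,q5,q7} and {q6}.
On input 0, block {q2,q3,q4,q5,q7} splits into {q2,q4,q5,q7} and {q3}.
The partition is now stable with 5 blocks: {q2,q4,q5,q7} | {q0,q8} | {q1} | {q6} | {q3}.
q2 and q6 end up in different blocks, so they are distinguishable. For instance, the string '01' is accepted from only q2.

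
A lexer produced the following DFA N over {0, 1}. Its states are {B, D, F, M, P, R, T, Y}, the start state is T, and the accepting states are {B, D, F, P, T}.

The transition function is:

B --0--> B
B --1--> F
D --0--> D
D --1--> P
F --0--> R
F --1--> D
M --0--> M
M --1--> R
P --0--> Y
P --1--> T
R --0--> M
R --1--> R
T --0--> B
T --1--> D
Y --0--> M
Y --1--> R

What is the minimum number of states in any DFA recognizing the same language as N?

6

All states are reachable from the start state.
Start with accepting vs non-accepting: {B,D,F,P,T} | {M,R,Y}.
Split {B,D,F,P,T} by δ(·,0) → {B,D,T} and {F,P}.
Refine {B,D,T} on symbol 1: members go to different blocks, giving {B,D} and {T}.
On input 1, block {F,P} splits into {F} and {P}.
On input 1, block {B,D} splits into {B} and {D}.
No further refinement is possible. Final partition (6 blocks): {B} | {M,R,Y} | {F} | {T} | {P} | {D}.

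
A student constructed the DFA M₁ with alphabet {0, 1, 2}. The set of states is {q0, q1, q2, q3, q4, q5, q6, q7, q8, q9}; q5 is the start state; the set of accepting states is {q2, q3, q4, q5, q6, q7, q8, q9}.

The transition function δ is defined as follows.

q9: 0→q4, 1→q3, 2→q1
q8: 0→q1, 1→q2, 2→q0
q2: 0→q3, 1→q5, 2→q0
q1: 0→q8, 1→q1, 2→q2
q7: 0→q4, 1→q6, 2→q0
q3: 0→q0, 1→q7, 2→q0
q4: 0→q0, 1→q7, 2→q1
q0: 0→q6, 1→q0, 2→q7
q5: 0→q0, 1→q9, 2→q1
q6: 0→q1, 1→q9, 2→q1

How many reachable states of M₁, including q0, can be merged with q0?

Start with accepting vs non-accepting: {q2,q3,q4,q5,q6,q7,q8,q9} | {q0,q1}.
Split {q2,q3,q4,q5,q6,q7,q8,q9} by δ(·,0) → {q3,q4,q5,q6,q8} and {q2,q7,q9}.
Stable partition: {q3,q4,q5,q6,q8} | {q0,q1} | {q2,q7,q9} — 3 equivalence classes.
State q0 belongs to the block {q0,q1}, which has 2 states.

2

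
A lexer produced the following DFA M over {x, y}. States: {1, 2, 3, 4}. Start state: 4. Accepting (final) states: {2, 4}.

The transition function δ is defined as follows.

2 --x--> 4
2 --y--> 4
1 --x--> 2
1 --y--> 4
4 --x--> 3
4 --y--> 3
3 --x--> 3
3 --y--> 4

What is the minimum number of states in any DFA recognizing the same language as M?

States {1,2} cannot be reached from the start state, so discard them.
P0 = {4} | {3}.
No further refinement is possible. Final partition (2 blocks): {4} | {3}.

2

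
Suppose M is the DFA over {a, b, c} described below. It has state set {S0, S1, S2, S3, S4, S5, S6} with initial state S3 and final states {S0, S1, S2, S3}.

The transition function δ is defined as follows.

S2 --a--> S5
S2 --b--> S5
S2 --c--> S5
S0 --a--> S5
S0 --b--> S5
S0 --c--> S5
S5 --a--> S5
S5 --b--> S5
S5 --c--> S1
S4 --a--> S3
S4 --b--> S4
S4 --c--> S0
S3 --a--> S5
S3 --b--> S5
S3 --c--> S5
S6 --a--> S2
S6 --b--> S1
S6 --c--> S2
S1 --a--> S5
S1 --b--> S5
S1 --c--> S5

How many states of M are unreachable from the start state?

4

No path from S3 leads to S0, S2, S4, S6; the other 3 states are all reachable.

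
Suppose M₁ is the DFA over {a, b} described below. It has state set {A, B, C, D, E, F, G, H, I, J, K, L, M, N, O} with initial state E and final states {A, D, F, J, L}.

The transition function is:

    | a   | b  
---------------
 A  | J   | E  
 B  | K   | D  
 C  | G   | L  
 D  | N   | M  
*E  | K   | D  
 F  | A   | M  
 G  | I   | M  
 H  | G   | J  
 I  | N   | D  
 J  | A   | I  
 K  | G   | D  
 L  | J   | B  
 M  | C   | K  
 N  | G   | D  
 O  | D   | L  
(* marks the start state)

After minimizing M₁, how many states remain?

7

First remove the unreachable states {F,H,O}; 12 states remain.
Initial partition by acceptance: {A,D,J,L} | {B,C,E,G,I,K,M,N}.
Refine {A,D,J,L} on symbol a: members go to different blocks, giving {A,J,L} and {D}.
Split {B,C,E,G,I,K,M,N} by δ(·,b) → {B,E,I,K,N} and {G,M} and {C}.
On input a, block {B,E,I,K,N} splits into {B,E,I} and {K,N}.
Split {G,M} by δ(·,a) → {G} and {M}.
No further refinement is possible. Final partition (7 blocks): {A,J,L} | {B,E,I} | {D} | {G} | {C} | {K,N} | {M}.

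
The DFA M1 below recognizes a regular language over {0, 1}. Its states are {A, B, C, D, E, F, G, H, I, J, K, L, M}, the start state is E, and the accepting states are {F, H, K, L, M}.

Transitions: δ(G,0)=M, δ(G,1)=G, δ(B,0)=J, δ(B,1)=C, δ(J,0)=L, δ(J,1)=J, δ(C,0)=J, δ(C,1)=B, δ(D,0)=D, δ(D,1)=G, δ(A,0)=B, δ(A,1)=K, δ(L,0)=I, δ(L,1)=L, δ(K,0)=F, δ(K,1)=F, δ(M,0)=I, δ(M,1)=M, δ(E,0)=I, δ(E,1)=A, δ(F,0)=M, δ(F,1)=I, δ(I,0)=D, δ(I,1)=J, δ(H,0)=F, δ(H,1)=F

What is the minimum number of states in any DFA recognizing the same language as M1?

Reachable states from the start: {A,B,C,D,E,F,G,I,J,K,L,M}. Unreachable: {H} — drop them.
P0 = {F,K,L,M} | {A,B,C,D,E,G,I,J}.
Refine {F,K,L,M} on symbol 0: members go to different blocks, giving {F,K} and {L,M}.
On input 0, block {F,K} splits into {F} and {K}.
Split {A,B,C,D,E,G,I,J} by δ(·,0) → {A,B,C,D,E,I} and {G,J}.
On input 0, block {A,B,C,D,E,I} splits into {A,D,E,I} and {B,C}.
On input 0, block {A,D,E,I} splits into {D,E,I} and {A}.
Refine {D,E,I} on symbol 1: members go to different blocks, giving {D,I} and {E}.
No further refinement is possible. Final partition (8 blocks): {F} | {D,I} | {L,M} | {K} | {G,J} | {B,C} | {A} | {E}.

8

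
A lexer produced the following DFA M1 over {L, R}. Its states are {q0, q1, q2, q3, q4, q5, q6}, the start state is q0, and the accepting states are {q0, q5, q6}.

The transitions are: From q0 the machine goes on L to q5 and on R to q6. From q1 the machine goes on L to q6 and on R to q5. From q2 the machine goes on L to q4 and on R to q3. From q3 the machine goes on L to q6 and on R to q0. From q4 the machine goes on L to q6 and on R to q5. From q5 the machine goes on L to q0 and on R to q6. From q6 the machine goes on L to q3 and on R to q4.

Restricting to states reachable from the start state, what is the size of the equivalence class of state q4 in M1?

2

Reachable states from the start: {q0,q3,q4,q5,q6}. Unreachable: {q1,q2} — drop them.
P0 = {q0,q5,q6} | {q3,q4}.
On input L, block {q0,q5,q6} splits into {q0,q5} and {q6}.
No further refinement is possible. Final partition (3 blocks): {q0,q5} | {q3,q4} | {q6}.
State q4 belongs to the block {q3,q4}, which has 2 states.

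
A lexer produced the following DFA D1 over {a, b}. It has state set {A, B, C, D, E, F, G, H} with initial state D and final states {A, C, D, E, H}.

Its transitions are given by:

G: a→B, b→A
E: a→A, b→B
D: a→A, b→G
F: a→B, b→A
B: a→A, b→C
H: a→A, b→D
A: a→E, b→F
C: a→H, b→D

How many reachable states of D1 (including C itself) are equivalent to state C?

P0 = {A,C,D,E,H} | {B,F,G}.
On input b, block {A,C,D,E,H} splits into {A,D,E} and {C,H}.
Refine {B,F,G} on symbol a: members go to different blocks, giving {F,G} and {B}.
Split {A,D,E} by δ(·,b) → {A,D} and {E}.
On input a, block {A,D} splits into {A} and {D}.
Refine {C,H} on symbol a: members go to different blocks, giving {C} and {H}.
Stable partition: {A} | {F,G} | {C} | {B} | {E} | {D} | {H} — 7 equivalence classes.
The equivalence class containing C is {C}, of size 1.

1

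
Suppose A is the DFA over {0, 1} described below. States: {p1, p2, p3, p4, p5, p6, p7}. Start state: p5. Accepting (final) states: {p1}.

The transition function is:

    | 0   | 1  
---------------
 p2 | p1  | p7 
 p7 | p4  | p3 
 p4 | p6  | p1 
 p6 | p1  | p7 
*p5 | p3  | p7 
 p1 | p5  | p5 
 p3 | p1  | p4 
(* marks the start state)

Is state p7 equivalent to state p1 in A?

No

States {p2} cannot be reached from the start state, so discard them.
Initial partition by acceptance: {p1} | {p3,p4,p5,p6,p7}.
Split {p3,p4,p5,p6,p7} by δ(·,0) → {p4,p5,p7} and {p3,p6}.
On input 0, block {p4,p5,p7} splits into {p4,p5} and {p7}.
On input 1, block {p4,p5} splits into {p4} and {p5}.
Refine {p3,p6} on symbol 1: members go to different blocks, giving {p3} and {p6}.
Stable partition: {p1} | {p4} | {p3} | {p7} | {p5} | {p6} — 6 equivalence classes.
p7 and p1 end up in different blocks, so they are distinguishable. For instance, the string 'ε' is accepted from only p1.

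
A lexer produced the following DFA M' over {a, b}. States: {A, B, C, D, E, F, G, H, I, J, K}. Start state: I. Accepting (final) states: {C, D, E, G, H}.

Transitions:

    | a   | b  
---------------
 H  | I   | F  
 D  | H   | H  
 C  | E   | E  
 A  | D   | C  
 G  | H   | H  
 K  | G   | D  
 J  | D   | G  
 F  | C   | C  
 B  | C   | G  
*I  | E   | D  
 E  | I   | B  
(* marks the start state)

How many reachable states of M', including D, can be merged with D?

3

Reachable states from the start: {B,C,D,E,F,G,H,I}. Unreachable: {A,J,K} — drop them.
Initial partition by acceptance: {C,D,E,G,H} | {B,F,I}.
Split {C,D,E,G,H} by δ(·,a) → {C,D,G} and {E,H}.
On input a, block {B,F,I} splits into {B,F} and {I}.
No further refinement is possible. Final partition (4 blocks): {C,D,G} | {B,F} | {E,H} | {I}.
State D belongs to the block {C,D,G}, which has 3 states.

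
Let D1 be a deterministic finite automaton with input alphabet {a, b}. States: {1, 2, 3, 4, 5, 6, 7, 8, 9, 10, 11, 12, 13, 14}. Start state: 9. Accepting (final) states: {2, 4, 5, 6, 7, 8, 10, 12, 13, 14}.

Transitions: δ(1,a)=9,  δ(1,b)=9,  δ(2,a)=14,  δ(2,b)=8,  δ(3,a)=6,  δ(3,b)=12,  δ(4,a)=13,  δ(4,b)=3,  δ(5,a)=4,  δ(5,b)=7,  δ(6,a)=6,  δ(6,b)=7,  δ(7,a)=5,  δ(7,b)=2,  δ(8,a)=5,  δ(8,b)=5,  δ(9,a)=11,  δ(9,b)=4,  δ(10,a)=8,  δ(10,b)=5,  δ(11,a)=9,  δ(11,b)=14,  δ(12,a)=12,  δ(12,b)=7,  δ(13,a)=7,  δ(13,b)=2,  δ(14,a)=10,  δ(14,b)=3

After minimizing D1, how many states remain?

Reachable states from the start: {2,3,4,5,6,7,8,9,10,11,12,13,14}. Unreachable: {1} — drop them.
Start with accepting vs non-accepting: {2,4,5,6,7,8,10,12,13,14} | {3,9,11}.
Split {2,4,5,6,7,8,10,12,13,14} by δ(·,b) → {2,5,6,7,8,10,12,13} and {4,14}.
Split {2,5,6,7,8,10,12,13} by δ(·,a) → {6,7,8,10,12,13} and {2,5}.
Refine {6,7,8,10,12,13} on symbol a: members go to different blocks, giving {6,10,12,13} and {7,8}.
Refine {6,10,12,13} on symbol a: members go to different blocks, giving {6,12} and {10,13}.
On input a, block {3,9,11} splits into {9,11} and {3}.
The partition is now stable with 7 blocks: {6,12} | {9,11} | {4,14} | {2,5} | {7,8} | {10,13} | {3}.

7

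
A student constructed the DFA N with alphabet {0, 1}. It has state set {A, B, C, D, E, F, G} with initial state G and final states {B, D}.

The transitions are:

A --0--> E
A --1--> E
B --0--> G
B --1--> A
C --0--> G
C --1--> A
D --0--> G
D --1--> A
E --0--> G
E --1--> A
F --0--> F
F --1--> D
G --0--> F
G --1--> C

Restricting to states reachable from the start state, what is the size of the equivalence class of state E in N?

States {B} cannot be reached from the start state, so discard them.
P0 = {D} | {A,C,E,F,G}.
On input 1, block {A,C,E,F,G} splits into {A,C,E,G} and {F}.
Split {A,C,E,G} by δ(·,0) → {A,C,E} and {G}.
On input 0, block {A,C,E} splits into {C,E} and {A}.
The partition is now stable with 5 blocks: {D} | {C,E} | {F} | {G} | {A}.
The equivalence class containing E is {C,E}, of size 2.

2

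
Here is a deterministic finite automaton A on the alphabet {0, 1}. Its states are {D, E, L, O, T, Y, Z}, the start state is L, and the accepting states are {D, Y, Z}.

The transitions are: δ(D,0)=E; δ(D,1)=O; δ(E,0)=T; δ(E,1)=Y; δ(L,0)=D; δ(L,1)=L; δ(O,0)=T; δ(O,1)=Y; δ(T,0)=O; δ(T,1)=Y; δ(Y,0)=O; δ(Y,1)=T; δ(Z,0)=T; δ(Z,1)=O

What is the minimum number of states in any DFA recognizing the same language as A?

Reachable states from the start: {D,E,L,O,T,Y}. Unreachable: {Z} — drop them.
Start with accepting vs non-accepting: {D,Y} | {E,L,O,T}.
Refine {E,L,O,T} on symbol 0: members go to different blocks, giving {E,O,T} and {L}.
Stable partition: {D,Y} | {E,O,T} | {L} — 3 equivalence classes.

3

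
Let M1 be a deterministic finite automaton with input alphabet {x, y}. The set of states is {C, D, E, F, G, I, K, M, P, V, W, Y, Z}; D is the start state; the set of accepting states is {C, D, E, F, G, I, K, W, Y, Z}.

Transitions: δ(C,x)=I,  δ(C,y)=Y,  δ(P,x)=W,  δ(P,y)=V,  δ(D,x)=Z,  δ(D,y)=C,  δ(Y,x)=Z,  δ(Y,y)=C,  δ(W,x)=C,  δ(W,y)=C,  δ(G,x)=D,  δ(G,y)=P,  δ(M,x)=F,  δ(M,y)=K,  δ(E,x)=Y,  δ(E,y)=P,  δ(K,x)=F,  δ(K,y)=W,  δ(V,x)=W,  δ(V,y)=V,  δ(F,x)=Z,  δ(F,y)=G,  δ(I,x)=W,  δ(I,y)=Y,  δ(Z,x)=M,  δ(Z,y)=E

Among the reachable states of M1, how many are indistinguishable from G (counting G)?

Initial partition by acceptance: {C,D,E,F,G,I,K,W,Y,Z} | {M,P,V}.
Split {C,D,E,F,G,I,K,W,Y,Z} by δ(·,x) → {C,D,E,F,G,I,K,W,Y} and {Z}.
On input x, block {C,D,E,F,G,I,K,W,Y} splits into {C,E,G,I,K,W} and {D,F,Y}.
On input x, block {C,E,G,I,K,W} splits into {E,G,K} and {C,I,W}.
Split {E,G,K} by δ(·,y) → {E,G} and {K}.
Refine {M,P,V} on symbol x: members go to different blocks, giving {P,V} and {M}.
Refine {D,F,Y} on symbol y: members go to different blocks, giving {D,Y} and {F}.
On input y, block {C,I,W} splits into {C,I} and {W}.
Refine {C,I} on symbol x: members go to different blocks, giving {I} and {C}.
The partition is now stable with 10 blocks: {E,G} | {P,V} | {Z} | {D,Y} | {I} | {K} | {M} | {F} | {W} | {C}.
The equivalence class containing G is {E,G}, of size 2.

2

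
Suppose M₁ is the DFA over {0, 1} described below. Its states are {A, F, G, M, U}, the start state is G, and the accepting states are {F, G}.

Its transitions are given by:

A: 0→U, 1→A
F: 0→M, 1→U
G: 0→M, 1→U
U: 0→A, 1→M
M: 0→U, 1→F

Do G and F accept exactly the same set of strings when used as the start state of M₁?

Yes

Start with accepting vs non-accepting: {F,G} | {A,M,U}.
Refine {A,M,U} on symbol 1: members go to different blocks, giving {A,U} and {M}.
Refine {A,U} on symbol 1: members go to different blocks, giving {U} and {A}.
The partition is now stable with 4 blocks: {F,G} | {U} | {M} | {A}.
G and F lie in the same block of the stable partition, so they are equivalent — no string distinguishes them.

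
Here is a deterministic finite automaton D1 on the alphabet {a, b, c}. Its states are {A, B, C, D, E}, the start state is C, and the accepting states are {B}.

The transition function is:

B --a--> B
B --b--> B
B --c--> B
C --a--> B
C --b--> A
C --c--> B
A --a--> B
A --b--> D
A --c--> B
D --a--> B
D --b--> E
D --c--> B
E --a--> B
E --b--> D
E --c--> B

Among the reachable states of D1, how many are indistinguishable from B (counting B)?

1

All states are reachable from the start state.
Start with accepting vs non-accepting: {B} | {A,C,D,E}.
No further refinement is possible. Final partition (2 blocks): {B} | {A,C,D,E}.
State B belongs to the block {B}, which has 1 states.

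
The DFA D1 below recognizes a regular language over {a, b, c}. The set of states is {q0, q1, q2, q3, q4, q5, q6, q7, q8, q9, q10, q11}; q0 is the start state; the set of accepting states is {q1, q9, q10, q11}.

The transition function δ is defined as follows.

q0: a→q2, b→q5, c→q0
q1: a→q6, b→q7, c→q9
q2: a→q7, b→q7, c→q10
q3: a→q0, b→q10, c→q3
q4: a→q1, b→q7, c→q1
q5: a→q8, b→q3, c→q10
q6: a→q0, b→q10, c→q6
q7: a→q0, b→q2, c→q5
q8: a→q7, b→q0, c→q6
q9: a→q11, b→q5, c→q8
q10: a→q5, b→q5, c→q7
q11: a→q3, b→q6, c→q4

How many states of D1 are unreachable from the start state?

4

BFS from q0 reaches {q0, q2, q3, q5, q6, q7, q8, q10}; the 4 state(s) q1, q4, q9, q11 are never visited.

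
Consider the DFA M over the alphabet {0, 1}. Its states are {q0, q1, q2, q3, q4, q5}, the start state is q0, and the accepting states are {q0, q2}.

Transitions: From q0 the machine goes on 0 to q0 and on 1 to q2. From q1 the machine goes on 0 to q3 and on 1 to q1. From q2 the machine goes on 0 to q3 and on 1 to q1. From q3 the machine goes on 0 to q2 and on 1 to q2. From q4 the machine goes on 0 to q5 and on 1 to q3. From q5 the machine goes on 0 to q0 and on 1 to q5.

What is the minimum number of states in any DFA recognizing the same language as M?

4

States {q4,q5} cannot be reached from the start state, so discard them.
Start with accepting vs non-accepting: {q0,q2} | {q1,q3}.
On input 0, block {q0,q2} splits into {q0} and {q2}.
Refine {q1,q3} on symbol 0: members go to different blocks, giving {q1} and {q3}.
The partition is now stable with 4 blocks: {q0} | {q1} | {q2} | {q3}.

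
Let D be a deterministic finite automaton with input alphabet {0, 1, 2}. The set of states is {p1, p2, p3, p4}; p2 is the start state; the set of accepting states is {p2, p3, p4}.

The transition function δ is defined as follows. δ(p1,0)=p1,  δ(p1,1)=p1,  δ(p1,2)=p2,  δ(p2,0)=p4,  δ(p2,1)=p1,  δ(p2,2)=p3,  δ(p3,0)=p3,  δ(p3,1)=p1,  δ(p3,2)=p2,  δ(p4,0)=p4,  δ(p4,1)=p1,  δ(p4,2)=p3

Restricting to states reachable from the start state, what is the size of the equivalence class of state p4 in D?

All states are reachable from the start state.
Start with accepting vs non-accepting: {p2,p3,p4} | {p1}.
The partition is now stable with 2 blocks: {p2,p3,p4} | {p1}.
The equivalence class containing p4 is {p2,p3,p4}, of size 3.

3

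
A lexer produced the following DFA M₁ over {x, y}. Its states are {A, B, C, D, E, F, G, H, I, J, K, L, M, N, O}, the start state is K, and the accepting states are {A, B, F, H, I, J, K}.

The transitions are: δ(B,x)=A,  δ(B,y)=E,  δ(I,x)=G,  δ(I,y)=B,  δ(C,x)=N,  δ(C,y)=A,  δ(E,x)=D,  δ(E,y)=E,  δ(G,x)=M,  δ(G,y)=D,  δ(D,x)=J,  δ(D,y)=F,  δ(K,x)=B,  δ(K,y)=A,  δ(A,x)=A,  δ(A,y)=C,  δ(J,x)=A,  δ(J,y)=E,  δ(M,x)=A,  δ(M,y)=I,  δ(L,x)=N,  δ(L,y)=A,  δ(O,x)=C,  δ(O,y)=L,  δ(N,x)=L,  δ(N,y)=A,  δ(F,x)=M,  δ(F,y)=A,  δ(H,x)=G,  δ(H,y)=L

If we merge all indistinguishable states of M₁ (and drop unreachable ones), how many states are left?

10

First remove the unreachable states {H,O}; 13 states remain.
Initial partition by acceptance: {A,B,F,I,J,K} | {C,D,E,G,L,M,N}.
On input x, block {A,B,F,I,J,K} splits into {A,B,J,K} and {F,I}.
Split {A,B,J,K} by δ(·,y) → {A,B,J} and {K}.
On input x, block {C,D,E,G,L,M,N} splits into {C,E,G,L,N} and {D,M}.
Refine {C,E,G,L,N} on symbol x: members go to different blocks, giving {C,L,N} and {E,G}.
Refine {A,B,J} on symbol y: members go to different blocks, giving {B,J} and {A}.
Split {F,I} by δ(·,x) → {F} and {I}.
On input x, block {D,M} splits into {D} and {M}.
Split {E,G} by δ(·,x) → {E} and {G}.
No further refinement is possible. Final partition (10 blocks): {B,J} | {C,L,N} | {F} | {K} | {D} | {E} | {A} | {I} | {M} | {G}.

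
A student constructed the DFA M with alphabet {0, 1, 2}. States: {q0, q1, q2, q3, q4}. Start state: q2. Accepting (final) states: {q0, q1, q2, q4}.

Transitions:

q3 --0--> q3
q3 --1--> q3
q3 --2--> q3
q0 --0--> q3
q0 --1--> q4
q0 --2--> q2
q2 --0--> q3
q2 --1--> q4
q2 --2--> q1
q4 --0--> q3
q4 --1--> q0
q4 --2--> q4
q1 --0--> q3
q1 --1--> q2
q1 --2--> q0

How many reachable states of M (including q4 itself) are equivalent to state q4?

Every state is reachable, so we keep all 5.
P0 = {q0,q1,q2,q4} | {q3}.
No further refinement is possible. Final partition (2 blocks): {q0,q1,q2,q4} | {q3}.
State q4 belongs to the block {q0,q1,q2,q4}, which has 4 states.

4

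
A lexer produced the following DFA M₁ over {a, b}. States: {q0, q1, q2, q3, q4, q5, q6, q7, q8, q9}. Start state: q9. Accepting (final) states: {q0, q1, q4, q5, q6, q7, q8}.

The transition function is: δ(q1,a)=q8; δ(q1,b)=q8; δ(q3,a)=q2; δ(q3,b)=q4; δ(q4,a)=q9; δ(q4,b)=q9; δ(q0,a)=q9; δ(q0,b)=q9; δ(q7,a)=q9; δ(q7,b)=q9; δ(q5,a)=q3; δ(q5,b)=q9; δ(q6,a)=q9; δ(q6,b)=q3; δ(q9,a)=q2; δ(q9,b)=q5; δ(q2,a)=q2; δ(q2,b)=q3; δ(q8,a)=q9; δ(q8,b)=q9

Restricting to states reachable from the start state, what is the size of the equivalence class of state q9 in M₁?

2

States {q0,q1,q6,q7,q8} cannot be reached from the start state, so discard them.
Start with accepting vs non-accepting: {q4,q5} | {q2,q3,q9}.
On input b, block {q2,q3,q9} splits into {q3,q9} and {q2}.
No further refinement is possible. Final partition (3 blocks): {q4,q5} | {q3,q9} | {q2}.
The equivalence class containing q9 is {q3,q9}, of size 2.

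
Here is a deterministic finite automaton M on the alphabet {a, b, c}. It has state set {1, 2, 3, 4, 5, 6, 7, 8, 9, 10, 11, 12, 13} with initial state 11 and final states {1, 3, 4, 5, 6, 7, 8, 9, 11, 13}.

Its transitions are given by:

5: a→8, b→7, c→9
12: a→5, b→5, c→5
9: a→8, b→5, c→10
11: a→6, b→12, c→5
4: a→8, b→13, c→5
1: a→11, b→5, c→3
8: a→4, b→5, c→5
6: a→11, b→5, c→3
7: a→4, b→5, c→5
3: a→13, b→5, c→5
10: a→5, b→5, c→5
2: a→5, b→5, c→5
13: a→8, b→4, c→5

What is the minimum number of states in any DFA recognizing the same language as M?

7

First remove the unreachable states {1,2}; 11 states remain.
Initial partition by acceptance: {3,4,5,6,7,8,9,11,13} | {10,12}.
Refine {3,4,5,6,7,8,9,11,13} on symbol b: members go to different blocks, giving {3,4,5,6,7,8,9,13} and {11}.
On input a, block {3,4,5,6,7,8,9,13} splits into {3,4,5,7,8,9,13} and {6}.
On input c, block {3,4,5,7,8,9,13} splits into {3,4,5,7,8,13} and {9}.
On input c, block {3,4,5,7,8,13} splits into {3,4,7,8,13} and {5}.
Split {3,4,7,8,13} by δ(·,b) → {3,7,8} and {4,13}.
The partition is now stable with 7 blocks: {3,7,8} | {10,12} | {11} | {6} | {9} | {5} | {4,13}.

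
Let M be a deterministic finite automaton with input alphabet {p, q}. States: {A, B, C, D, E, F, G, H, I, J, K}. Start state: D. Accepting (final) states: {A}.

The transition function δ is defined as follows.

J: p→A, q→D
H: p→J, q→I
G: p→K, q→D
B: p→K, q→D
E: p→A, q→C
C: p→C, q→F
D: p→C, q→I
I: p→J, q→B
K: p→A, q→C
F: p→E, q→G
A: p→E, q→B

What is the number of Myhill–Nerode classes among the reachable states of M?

5

Reachable states from the start: {A,B,C,D,E,F,G,I,J,K}. Unreachable: {H} — drop them.
P0 = {A} | {B,C,D,E,F,G,I,J,K}.
Refine {B,C,D,E,F,G,I,J,K} on symbol p: members go to different blocks, giving {B,C,D,F,G,I} and {E,J,K}.
Split {B,C,D,F,G,I} by δ(·,p) → {B,F,G,I} and {C,D}.
Split {B,F,G,I} by δ(·,q) → {B,G} and {F,I}.
Stable partition: {A} | {B,G} | {E,J,K} | {C,D} | {F,I} — 5 equivalence classes.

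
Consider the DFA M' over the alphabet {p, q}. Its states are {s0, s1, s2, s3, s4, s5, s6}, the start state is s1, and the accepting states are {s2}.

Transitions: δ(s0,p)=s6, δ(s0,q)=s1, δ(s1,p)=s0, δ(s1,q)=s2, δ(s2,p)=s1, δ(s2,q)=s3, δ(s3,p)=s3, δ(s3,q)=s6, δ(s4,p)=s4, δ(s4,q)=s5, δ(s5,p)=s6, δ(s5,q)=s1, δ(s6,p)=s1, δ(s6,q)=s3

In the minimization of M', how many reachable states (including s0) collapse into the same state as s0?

First remove the unreachable states {s4,s5}; 5 states remain.
Start with accepting vs non-accepting: {s2} | {s0,s1,s3,s6}.
Refine {s0,s1,s3,s6} on symbol q: members go to different blocks, giving {s0,s3,s6} and {s1}.
Refine {s0,s3,s6} on symbol p: members go to different blocks, giving {s0,s3} and {s6}.
Refine {s0,s3} on symbol p: members go to different blocks, giving {s0} and {s3}.
No further refinement is possible. Final partition (5 blocks): {s2} | {s0} | {s1} | {s6} | {s3}.
The equivalence class containing s0 is {s0}, of size 1.

1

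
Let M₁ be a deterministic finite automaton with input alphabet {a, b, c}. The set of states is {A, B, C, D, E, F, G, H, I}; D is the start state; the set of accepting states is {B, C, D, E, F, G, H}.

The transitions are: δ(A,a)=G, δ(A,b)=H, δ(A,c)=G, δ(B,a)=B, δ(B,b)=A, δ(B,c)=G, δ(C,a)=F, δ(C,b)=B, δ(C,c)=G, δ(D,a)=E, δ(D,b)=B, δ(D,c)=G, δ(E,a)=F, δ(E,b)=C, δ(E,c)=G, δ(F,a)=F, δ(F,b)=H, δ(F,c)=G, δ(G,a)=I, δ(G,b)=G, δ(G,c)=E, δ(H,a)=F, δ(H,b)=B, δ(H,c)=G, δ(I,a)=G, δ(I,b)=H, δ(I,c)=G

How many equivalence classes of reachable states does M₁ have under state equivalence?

5

Start with accepting vs non-accepting: {B,C,D,E,F,G,H} | {A,I}.
On input a, block {B,C,D,E,F,G,H} splits into {B,C,D,E,F,H} and {G}.
On input b, block {B,C,D,E,F,H} splits into {C,D,E,F,H} and {B}.
Split {C,D,E,F,H} by δ(·,b) → {C,D,H} and {E,F}.
No further refinement is possible. Final partition (5 blocks): {C,D,H} | {A,I} | {G} | {B} | {E,F}.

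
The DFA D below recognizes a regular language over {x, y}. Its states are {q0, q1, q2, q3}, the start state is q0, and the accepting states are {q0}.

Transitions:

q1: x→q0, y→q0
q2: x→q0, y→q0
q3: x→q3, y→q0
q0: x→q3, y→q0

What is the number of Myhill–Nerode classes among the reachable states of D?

2

States {q1,q2} cannot be reached from the start state, so discard them.
Initial partition by acceptance: {q0} | {q3}.
No further refinement is possible. Final partition (2 blocks): {q0} | {q3}.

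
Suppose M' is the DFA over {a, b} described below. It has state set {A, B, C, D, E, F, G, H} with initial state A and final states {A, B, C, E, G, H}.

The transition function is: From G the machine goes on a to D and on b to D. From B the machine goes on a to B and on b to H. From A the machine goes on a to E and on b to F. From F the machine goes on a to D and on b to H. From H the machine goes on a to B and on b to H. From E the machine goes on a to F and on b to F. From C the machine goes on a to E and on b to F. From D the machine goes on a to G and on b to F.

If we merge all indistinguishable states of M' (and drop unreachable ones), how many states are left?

6

Reachable states from the start: {A,B,D,E,F,G,H}. Unreachable: {C} — drop them.
Initial partition by acceptance: {A,B,E,G,H} | {D,F}.
Split {A,B,E,G,H} by δ(·,a) → {A,B,H} and {E,G}.
On input a, block {A,B,H} splits into {B,H} and {A}.
Split {D,F} by δ(·,a) → {D} and {F}.
On input a, block {E,G} splits into {E} and {G}.
Stable partition: {B,H} | {D} | {E} | {A} | {F} | {G} — 6 equivalence classes.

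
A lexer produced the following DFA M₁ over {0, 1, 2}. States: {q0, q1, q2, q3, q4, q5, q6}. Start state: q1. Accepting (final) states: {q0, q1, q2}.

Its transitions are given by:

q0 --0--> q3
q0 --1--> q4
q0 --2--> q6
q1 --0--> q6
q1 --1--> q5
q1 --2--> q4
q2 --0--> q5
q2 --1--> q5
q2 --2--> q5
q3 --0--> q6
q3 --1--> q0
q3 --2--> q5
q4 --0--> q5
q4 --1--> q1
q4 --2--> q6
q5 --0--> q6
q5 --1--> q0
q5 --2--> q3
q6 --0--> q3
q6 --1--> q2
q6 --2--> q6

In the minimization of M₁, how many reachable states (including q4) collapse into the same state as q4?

4

All states are reachable from the start state.
P0 = {q0,q1,q2} | {q3,q4,q5,q6}.
The partition is now stable with 2 blocks: {q0,q1,q2} | {q3,q4,q5,q6}.
State q4 belongs to the block {q3,q4,q5,q6}, which has 4 states.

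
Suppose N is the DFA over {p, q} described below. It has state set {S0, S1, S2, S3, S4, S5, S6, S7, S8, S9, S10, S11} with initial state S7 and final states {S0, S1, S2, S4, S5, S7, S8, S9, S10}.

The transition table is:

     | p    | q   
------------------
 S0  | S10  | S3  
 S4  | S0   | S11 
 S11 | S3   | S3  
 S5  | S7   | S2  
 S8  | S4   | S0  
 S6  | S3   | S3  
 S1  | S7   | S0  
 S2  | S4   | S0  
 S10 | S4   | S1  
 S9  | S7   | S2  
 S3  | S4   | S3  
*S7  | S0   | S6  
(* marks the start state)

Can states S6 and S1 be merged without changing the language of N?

First remove the unreachable states {S2,S5,S8,S9}; 8 states remain.
Start with accepting vs non-accepting: {S0,S1,S4,S7,S10} | {S3,S6,S11}.
Refine {S0,S1,S4,S7,S10} on symbol q: members go to different blocks, giving {S0,S4,S7} and {S1,S10}.
Refine {S0,S4,S7} on symbol p: members go to different blocks, giving {S4,S7} and {S0}.
Split {S3,S6,S11} by δ(·,p) → {S6,S11} and {S3}.
On input q, block {S1,S10} splits into {S1} and {S10}.
No further refinement is possible. Final partition (6 blocks): {S4,S7} | {S6,S11} | {S1} | {S0} | {S3} | {S10}.
S6 and S1 end up in different blocks, so they are distinguishable. For instance, the string 'ε' is accepted from only S1.

No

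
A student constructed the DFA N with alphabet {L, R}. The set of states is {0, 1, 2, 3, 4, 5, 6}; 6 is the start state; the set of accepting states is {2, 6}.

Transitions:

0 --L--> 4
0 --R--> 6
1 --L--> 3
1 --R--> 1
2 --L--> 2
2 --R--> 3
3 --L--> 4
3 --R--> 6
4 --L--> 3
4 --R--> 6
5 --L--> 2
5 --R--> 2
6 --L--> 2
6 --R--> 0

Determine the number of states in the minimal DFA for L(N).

2

States {1,5} cannot be reached from the start state, so discard them.
P0 = {2,6} | {0,3,4}.
Stable partition: {2,6} | {0,3,4} — 2 equivalence classes.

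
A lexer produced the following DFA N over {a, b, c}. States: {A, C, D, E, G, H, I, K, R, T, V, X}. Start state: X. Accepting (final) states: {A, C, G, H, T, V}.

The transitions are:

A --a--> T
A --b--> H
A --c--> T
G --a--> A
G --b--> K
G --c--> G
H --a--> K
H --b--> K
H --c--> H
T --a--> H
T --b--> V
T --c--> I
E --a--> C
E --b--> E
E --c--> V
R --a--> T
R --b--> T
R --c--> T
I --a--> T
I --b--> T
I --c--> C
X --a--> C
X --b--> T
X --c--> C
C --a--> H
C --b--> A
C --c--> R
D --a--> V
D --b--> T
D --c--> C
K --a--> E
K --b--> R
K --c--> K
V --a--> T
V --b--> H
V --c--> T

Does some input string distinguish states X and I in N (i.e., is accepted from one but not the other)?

No

States {D,G} cannot be reached from the start state, so discard them.
P0 = {A,C,H,T,V} | {E,I,K,R,X}.
Refine {A,C,H,T,V} on symbol a: members go to different blocks, giving {A,C,T,V} and {H}.
Split {A,C,T,V} by δ(·,a) → {A,V} and {C,T}.
On input a, block {E,I,K,R,X} splits into {E,I,R,X} and {K}.
Split {E,I,R,X} by δ(·,b) → {I,R,X} and {E}.
Stable partition: {A,V} | {I,R,X} | {H} | {C,T} | {K} | {E} — 6 equivalence classes.
X and I lie in the same block of the stable partition, so they are equivalent — no string distinguishes them.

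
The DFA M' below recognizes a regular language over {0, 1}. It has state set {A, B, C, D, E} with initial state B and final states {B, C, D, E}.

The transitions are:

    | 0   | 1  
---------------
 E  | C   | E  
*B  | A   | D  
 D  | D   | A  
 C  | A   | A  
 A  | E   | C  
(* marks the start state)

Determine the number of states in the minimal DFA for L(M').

Start with accepting vs non-accepting: {B,C,D,E} | {A}.
On input 0, block {B,C,D,E} splits into {B,C} and {D,E}.
On input 1, block {B,C} splits into {B} and {C}.
On input 0, block {D,E} splits into {D} and {E}.
Stable partition: {B} | {A} | {D} | {C} | {E} — 5 equivalence classes.

5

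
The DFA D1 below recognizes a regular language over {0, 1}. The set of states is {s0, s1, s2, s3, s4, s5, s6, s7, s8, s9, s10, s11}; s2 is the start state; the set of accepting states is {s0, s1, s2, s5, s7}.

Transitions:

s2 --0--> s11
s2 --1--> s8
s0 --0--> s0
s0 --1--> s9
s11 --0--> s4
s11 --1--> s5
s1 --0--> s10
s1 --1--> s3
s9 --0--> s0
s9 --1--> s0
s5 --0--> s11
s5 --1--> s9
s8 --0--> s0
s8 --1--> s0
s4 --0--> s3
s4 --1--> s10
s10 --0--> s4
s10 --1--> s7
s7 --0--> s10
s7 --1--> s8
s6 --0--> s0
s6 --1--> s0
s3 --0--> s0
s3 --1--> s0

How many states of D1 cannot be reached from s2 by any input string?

BFS from s2 reaches {s0, s2, s3, s4, s5, s7, s8, s9, s10, s11}; the 2 state(s) s1, s6 are never visited.

2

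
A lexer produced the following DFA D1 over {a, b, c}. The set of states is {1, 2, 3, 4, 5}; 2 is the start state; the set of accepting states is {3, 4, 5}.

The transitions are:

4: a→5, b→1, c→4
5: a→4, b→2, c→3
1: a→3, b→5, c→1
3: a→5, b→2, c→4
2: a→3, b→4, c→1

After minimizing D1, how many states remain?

2

All states are reachable from the start state.
P0 = {3,4,5} | {1,2}.
No further refinement is possible. Final partition (2 blocks): {3,4,5} | {1,2}.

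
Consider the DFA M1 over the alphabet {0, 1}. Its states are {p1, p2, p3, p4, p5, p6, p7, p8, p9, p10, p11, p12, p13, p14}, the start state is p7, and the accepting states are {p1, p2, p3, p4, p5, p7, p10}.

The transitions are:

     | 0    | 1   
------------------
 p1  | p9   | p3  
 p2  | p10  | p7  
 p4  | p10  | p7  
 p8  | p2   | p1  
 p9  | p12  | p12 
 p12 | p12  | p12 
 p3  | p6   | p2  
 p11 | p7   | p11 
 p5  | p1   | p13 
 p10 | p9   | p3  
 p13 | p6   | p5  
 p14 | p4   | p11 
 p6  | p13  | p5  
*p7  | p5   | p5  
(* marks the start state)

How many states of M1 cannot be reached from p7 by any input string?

Starting at p7 and following transitions, the reachable set is {p1, p2, p3, p5, p6, p7, p9, p10, p12, p13}. That leaves p4, p8, p11, p14 unreachable — 4 in total.

4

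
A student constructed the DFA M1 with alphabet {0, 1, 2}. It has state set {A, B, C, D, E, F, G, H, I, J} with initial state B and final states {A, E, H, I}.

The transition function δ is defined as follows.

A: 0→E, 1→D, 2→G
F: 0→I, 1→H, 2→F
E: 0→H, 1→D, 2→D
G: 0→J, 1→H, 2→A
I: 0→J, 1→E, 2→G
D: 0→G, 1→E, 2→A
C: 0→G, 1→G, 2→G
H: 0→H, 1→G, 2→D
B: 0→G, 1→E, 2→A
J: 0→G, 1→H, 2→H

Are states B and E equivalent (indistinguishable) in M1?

No

First remove the unreachable states {C,F,I}; 7 states remain.
Start with accepting vs non-accepting: {A,E,H} | {B,D,G,J}.
No further refinement is possible. Final partition (2 blocks): {A,E,H} | {B,D,G,J}.
B and E end up in different blocks, so they are distinguishable. For instance, the string 'ε' is accepted from only E.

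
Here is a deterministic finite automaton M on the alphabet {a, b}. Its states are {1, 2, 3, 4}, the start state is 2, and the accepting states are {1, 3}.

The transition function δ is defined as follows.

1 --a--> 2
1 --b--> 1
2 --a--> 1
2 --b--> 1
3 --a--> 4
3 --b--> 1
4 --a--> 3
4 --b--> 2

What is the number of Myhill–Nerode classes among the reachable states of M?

2

First remove the unreachable states {3,4}; 2 states remain.
P0 = {1} | {2}.
The partition is now stable with 2 blocks: {1} | {2}.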